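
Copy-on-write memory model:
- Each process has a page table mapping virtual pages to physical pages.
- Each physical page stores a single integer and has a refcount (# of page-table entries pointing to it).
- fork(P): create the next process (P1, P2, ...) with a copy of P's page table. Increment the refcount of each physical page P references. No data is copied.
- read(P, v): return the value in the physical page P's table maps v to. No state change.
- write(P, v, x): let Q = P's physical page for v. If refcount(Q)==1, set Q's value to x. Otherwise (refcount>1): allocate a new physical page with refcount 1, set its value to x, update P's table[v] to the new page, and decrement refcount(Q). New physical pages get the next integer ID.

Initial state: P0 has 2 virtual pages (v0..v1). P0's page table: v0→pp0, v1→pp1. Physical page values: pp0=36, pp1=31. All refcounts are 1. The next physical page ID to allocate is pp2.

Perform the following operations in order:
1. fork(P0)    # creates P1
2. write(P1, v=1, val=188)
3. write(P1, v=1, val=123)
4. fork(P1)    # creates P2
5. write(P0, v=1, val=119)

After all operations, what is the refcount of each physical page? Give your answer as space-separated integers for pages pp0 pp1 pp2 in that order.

Answer: 3 1 2

Derivation:
Op 1: fork(P0) -> P1. 2 ppages; refcounts: pp0:2 pp1:2
Op 2: write(P1, v1, 188). refcount(pp1)=2>1 -> COPY to pp2. 3 ppages; refcounts: pp0:2 pp1:1 pp2:1
Op 3: write(P1, v1, 123). refcount(pp2)=1 -> write in place. 3 ppages; refcounts: pp0:2 pp1:1 pp2:1
Op 4: fork(P1) -> P2. 3 ppages; refcounts: pp0:3 pp1:1 pp2:2
Op 5: write(P0, v1, 119). refcount(pp1)=1 -> write in place. 3 ppages; refcounts: pp0:3 pp1:1 pp2:2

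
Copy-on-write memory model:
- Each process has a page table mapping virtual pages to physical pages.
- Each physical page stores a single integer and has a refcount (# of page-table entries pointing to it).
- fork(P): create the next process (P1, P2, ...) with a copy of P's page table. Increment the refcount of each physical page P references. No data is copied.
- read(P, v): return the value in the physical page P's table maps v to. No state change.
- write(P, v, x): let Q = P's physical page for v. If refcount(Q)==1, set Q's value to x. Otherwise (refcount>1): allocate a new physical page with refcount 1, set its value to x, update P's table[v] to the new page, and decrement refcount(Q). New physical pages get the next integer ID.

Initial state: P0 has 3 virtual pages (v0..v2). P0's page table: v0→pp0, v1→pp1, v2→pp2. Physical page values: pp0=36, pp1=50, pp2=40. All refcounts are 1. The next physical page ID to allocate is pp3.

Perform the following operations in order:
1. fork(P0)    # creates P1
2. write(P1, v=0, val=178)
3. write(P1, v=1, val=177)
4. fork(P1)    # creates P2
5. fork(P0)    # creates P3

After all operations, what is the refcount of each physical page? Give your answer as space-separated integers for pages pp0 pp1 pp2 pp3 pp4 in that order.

Answer: 2 2 4 2 2

Derivation:
Op 1: fork(P0) -> P1. 3 ppages; refcounts: pp0:2 pp1:2 pp2:2
Op 2: write(P1, v0, 178). refcount(pp0)=2>1 -> COPY to pp3. 4 ppages; refcounts: pp0:1 pp1:2 pp2:2 pp3:1
Op 3: write(P1, v1, 177). refcount(pp1)=2>1 -> COPY to pp4. 5 ppages; refcounts: pp0:1 pp1:1 pp2:2 pp3:1 pp4:1
Op 4: fork(P1) -> P2. 5 ppages; refcounts: pp0:1 pp1:1 pp2:3 pp3:2 pp4:2
Op 5: fork(P0) -> P3. 5 ppages; refcounts: pp0:2 pp1:2 pp2:4 pp3:2 pp4:2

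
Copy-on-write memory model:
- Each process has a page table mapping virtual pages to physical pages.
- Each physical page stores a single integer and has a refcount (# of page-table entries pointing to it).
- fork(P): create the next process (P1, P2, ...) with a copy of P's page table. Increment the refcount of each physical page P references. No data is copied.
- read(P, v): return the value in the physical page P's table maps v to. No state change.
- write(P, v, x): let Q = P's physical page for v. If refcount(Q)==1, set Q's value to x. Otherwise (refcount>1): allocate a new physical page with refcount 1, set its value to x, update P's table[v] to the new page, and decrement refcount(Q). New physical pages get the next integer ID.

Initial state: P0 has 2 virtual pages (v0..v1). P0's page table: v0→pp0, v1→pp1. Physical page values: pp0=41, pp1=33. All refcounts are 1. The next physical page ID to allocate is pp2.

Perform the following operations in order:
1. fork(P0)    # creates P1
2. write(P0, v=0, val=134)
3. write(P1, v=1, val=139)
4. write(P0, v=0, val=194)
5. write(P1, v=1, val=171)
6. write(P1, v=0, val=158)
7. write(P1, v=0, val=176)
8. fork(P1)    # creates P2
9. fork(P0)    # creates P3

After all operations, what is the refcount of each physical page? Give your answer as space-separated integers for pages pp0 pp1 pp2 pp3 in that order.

Op 1: fork(P0) -> P1. 2 ppages; refcounts: pp0:2 pp1:2
Op 2: write(P0, v0, 134). refcount(pp0)=2>1 -> COPY to pp2. 3 ppages; refcounts: pp0:1 pp1:2 pp2:1
Op 3: write(P1, v1, 139). refcount(pp1)=2>1 -> COPY to pp3. 4 ppages; refcounts: pp0:1 pp1:1 pp2:1 pp3:1
Op 4: write(P0, v0, 194). refcount(pp2)=1 -> write in place. 4 ppages; refcounts: pp0:1 pp1:1 pp2:1 pp3:1
Op 5: write(P1, v1, 171). refcount(pp3)=1 -> write in place. 4 ppages; refcounts: pp0:1 pp1:1 pp2:1 pp3:1
Op 6: write(P1, v0, 158). refcount(pp0)=1 -> write in place. 4 ppages; refcounts: pp0:1 pp1:1 pp2:1 pp3:1
Op 7: write(P1, v0, 176). refcount(pp0)=1 -> write in place. 4 ppages; refcounts: pp0:1 pp1:1 pp2:1 pp3:1
Op 8: fork(P1) -> P2. 4 ppages; refcounts: pp0:2 pp1:1 pp2:1 pp3:2
Op 9: fork(P0) -> P3. 4 ppages; refcounts: pp0:2 pp1:2 pp2:2 pp3:2

Answer: 2 2 2 2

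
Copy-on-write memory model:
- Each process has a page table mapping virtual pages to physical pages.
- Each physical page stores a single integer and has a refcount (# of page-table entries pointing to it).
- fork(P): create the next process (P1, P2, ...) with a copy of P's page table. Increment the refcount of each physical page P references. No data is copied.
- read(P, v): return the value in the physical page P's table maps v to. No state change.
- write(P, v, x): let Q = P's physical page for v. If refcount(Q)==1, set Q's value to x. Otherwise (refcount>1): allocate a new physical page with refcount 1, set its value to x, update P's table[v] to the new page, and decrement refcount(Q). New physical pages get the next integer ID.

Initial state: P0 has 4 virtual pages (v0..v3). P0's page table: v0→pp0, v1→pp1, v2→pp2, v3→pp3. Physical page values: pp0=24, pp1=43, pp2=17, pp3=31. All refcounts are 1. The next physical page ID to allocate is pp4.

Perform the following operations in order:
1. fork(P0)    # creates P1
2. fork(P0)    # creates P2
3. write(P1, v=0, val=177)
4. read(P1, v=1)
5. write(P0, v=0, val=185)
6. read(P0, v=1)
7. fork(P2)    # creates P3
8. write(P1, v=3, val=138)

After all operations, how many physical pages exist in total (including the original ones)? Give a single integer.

Op 1: fork(P0) -> P1. 4 ppages; refcounts: pp0:2 pp1:2 pp2:2 pp3:2
Op 2: fork(P0) -> P2. 4 ppages; refcounts: pp0:3 pp1:3 pp2:3 pp3:3
Op 3: write(P1, v0, 177). refcount(pp0)=3>1 -> COPY to pp4. 5 ppages; refcounts: pp0:2 pp1:3 pp2:3 pp3:3 pp4:1
Op 4: read(P1, v1) -> 43. No state change.
Op 5: write(P0, v0, 185). refcount(pp0)=2>1 -> COPY to pp5. 6 ppages; refcounts: pp0:1 pp1:3 pp2:3 pp3:3 pp4:1 pp5:1
Op 6: read(P0, v1) -> 43. No state change.
Op 7: fork(P2) -> P3. 6 ppages; refcounts: pp0:2 pp1:4 pp2:4 pp3:4 pp4:1 pp5:1
Op 8: write(P1, v3, 138). refcount(pp3)=4>1 -> COPY to pp6. 7 ppages; refcounts: pp0:2 pp1:4 pp2:4 pp3:3 pp4:1 pp5:1 pp6:1

Answer: 7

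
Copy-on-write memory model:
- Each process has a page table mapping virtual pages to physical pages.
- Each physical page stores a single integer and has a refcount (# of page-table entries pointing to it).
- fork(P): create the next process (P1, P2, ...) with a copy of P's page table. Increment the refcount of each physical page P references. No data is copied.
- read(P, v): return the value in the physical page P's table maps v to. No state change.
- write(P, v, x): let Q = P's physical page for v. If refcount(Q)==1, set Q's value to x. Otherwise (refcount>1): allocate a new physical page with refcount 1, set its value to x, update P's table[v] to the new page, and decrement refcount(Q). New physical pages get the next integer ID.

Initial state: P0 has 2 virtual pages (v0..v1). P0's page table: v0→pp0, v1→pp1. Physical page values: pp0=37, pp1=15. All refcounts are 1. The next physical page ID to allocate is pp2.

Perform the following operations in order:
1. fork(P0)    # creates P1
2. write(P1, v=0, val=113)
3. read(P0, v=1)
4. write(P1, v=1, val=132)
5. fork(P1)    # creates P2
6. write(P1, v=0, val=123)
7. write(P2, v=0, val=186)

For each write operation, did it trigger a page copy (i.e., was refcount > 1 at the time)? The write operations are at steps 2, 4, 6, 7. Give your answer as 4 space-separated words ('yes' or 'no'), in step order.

Op 1: fork(P0) -> P1. 2 ppages; refcounts: pp0:2 pp1:2
Op 2: write(P1, v0, 113). refcount(pp0)=2>1 -> COPY to pp2. 3 ppages; refcounts: pp0:1 pp1:2 pp2:1
Op 3: read(P0, v1) -> 15. No state change.
Op 4: write(P1, v1, 132). refcount(pp1)=2>1 -> COPY to pp3. 4 ppages; refcounts: pp0:1 pp1:1 pp2:1 pp3:1
Op 5: fork(P1) -> P2. 4 ppages; refcounts: pp0:1 pp1:1 pp2:2 pp3:2
Op 6: write(P1, v0, 123). refcount(pp2)=2>1 -> COPY to pp4. 5 ppages; refcounts: pp0:1 pp1:1 pp2:1 pp3:2 pp4:1
Op 7: write(P2, v0, 186). refcount(pp2)=1 -> write in place. 5 ppages; refcounts: pp0:1 pp1:1 pp2:1 pp3:2 pp4:1

yes yes yes no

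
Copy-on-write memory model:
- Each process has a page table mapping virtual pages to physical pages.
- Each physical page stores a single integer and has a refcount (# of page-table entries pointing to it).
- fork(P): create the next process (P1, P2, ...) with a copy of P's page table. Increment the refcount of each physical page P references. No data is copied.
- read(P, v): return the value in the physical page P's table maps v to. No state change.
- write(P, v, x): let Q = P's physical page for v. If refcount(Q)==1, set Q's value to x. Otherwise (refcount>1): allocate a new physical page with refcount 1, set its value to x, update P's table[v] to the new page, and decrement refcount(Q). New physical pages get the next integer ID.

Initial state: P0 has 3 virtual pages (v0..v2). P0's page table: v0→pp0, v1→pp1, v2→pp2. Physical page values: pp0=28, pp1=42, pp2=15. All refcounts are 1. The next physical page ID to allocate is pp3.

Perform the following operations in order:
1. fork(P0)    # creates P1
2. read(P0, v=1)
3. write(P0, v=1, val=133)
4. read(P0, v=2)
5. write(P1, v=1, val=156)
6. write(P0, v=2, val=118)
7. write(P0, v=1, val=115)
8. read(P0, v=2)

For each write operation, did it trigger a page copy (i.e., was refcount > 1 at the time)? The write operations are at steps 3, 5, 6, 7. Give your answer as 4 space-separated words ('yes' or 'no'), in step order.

Op 1: fork(P0) -> P1. 3 ppages; refcounts: pp0:2 pp1:2 pp2:2
Op 2: read(P0, v1) -> 42. No state change.
Op 3: write(P0, v1, 133). refcount(pp1)=2>1 -> COPY to pp3. 4 ppages; refcounts: pp0:2 pp1:1 pp2:2 pp3:1
Op 4: read(P0, v2) -> 15. No state change.
Op 5: write(P1, v1, 156). refcount(pp1)=1 -> write in place. 4 ppages; refcounts: pp0:2 pp1:1 pp2:2 pp3:1
Op 6: write(P0, v2, 118). refcount(pp2)=2>1 -> COPY to pp4. 5 ppages; refcounts: pp0:2 pp1:1 pp2:1 pp3:1 pp4:1
Op 7: write(P0, v1, 115). refcount(pp3)=1 -> write in place. 5 ppages; refcounts: pp0:2 pp1:1 pp2:1 pp3:1 pp4:1
Op 8: read(P0, v2) -> 118. No state change.

yes no yes no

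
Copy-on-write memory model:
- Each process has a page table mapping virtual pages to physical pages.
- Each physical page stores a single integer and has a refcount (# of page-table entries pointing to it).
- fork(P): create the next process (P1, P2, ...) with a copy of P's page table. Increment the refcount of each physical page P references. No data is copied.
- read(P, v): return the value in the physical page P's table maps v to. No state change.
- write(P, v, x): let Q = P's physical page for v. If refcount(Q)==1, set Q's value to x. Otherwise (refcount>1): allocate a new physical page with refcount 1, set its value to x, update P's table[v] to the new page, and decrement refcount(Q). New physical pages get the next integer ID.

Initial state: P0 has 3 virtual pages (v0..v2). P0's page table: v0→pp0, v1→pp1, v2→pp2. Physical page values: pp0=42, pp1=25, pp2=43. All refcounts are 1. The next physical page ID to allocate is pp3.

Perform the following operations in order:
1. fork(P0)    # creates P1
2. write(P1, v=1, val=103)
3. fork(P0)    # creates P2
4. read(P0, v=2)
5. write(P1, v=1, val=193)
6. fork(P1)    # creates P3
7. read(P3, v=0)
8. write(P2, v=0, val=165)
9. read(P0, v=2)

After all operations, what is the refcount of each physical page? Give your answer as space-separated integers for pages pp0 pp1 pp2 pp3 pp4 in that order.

Answer: 3 2 4 2 1

Derivation:
Op 1: fork(P0) -> P1. 3 ppages; refcounts: pp0:2 pp1:2 pp2:2
Op 2: write(P1, v1, 103). refcount(pp1)=2>1 -> COPY to pp3. 4 ppages; refcounts: pp0:2 pp1:1 pp2:2 pp3:1
Op 3: fork(P0) -> P2. 4 ppages; refcounts: pp0:3 pp1:2 pp2:3 pp3:1
Op 4: read(P0, v2) -> 43. No state change.
Op 5: write(P1, v1, 193). refcount(pp3)=1 -> write in place. 4 ppages; refcounts: pp0:3 pp1:2 pp2:3 pp3:1
Op 6: fork(P1) -> P3. 4 ppages; refcounts: pp0:4 pp1:2 pp2:4 pp3:2
Op 7: read(P3, v0) -> 42. No state change.
Op 8: write(P2, v0, 165). refcount(pp0)=4>1 -> COPY to pp4. 5 ppages; refcounts: pp0:3 pp1:2 pp2:4 pp3:2 pp4:1
Op 9: read(P0, v2) -> 43. No state change.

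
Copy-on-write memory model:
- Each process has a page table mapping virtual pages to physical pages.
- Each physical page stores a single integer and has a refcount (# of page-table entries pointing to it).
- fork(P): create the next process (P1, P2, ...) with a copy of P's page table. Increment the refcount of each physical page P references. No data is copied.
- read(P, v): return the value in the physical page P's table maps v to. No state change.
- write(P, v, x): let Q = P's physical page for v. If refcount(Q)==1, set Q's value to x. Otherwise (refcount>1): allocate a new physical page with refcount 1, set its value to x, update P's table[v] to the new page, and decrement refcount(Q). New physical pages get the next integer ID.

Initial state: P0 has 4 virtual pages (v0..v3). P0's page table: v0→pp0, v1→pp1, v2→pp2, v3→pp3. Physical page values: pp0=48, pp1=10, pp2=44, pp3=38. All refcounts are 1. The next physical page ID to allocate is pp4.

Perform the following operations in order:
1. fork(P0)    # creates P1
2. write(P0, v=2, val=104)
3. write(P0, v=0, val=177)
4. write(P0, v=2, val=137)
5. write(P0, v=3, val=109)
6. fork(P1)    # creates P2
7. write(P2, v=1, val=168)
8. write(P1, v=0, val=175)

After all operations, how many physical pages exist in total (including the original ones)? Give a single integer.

Op 1: fork(P0) -> P1. 4 ppages; refcounts: pp0:2 pp1:2 pp2:2 pp3:2
Op 2: write(P0, v2, 104). refcount(pp2)=2>1 -> COPY to pp4. 5 ppages; refcounts: pp0:2 pp1:2 pp2:1 pp3:2 pp4:1
Op 3: write(P0, v0, 177). refcount(pp0)=2>1 -> COPY to pp5. 6 ppages; refcounts: pp0:1 pp1:2 pp2:1 pp3:2 pp4:1 pp5:1
Op 4: write(P0, v2, 137). refcount(pp4)=1 -> write in place. 6 ppages; refcounts: pp0:1 pp1:2 pp2:1 pp3:2 pp4:1 pp5:1
Op 5: write(P0, v3, 109). refcount(pp3)=2>1 -> COPY to pp6. 7 ppages; refcounts: pp0:1 pp1:2 pp2:1 pp3:1 pp4:1 pp5:1 pp6:1
Op 6: fork(P1) -> P2. 7 ppages; refcounts: pp0:2 pp1:3 pp2:2 pp3:2 pp4:1 pp5:1 pp6:1
Op 7: write(P2, v1, 168). refcount(pp1)=3>1 -> COPY to pp7. 8 ppages; refcounts: pp0:2 pp1:2 pp2:2 pp3:2 pp4:1 pp5:1 pp6:1 pp7:1
Op 8: write(P1, v0, 175). refcount(pp0)=2>1 -> COPY to pp8. 9 ppages; refcounts: pp0:1 pp1:2 pp2:2 pp3:2 pp4:1 pp5:1 pp6:1 pp7:1 pp8:1

Answer: 9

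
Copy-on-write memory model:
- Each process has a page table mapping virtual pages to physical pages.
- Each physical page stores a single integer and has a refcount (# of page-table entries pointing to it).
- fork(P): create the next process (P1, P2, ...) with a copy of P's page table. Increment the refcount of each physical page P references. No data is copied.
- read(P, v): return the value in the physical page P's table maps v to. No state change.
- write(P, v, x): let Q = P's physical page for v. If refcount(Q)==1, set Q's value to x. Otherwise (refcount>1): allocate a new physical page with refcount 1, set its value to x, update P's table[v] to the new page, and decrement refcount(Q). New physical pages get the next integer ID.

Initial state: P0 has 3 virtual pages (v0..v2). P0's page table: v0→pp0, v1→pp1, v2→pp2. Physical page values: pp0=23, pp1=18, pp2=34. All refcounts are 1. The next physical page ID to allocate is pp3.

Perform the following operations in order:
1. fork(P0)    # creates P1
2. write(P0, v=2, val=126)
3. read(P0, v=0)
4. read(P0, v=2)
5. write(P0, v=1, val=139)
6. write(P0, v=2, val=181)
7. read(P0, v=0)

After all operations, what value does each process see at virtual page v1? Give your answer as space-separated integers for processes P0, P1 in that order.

Op 1: fork(P0) -> P1. 3 ppages; refcounts: pp0:2 pp1:2 pp2:2
Op 2: write(P0, v2, 126). refcount(pp2)=2>1 -> COPY to pp3. 4 ppages; refcounts: pp0:2 pp1:2 pp2:1 pp3:1
Op 3: read(P0, v0) -> 23. No state change.
Op 4: read(P0, v2) -> 126. No state change.
Op 5: write(P0, v1, 139). refcount(pp1)=2>1 -> COPY to pp4. 5 ppages; refcounts: pp0:2 pp1:1 pp2:1 pp3:1 pp4:1
Op 6: write(P0, v2, 181). refcount(pp3)=1 -> write in place. 5 ppages; refcounts: pp0:2 pp1:1 pp2:1 pp3:1 pp4:1
Op 7: read(P0, v0) -> 23. No state change.
P0: v1 -> pp4 = 139
P1: v1 -> pp1 = 18

Answer: 139 18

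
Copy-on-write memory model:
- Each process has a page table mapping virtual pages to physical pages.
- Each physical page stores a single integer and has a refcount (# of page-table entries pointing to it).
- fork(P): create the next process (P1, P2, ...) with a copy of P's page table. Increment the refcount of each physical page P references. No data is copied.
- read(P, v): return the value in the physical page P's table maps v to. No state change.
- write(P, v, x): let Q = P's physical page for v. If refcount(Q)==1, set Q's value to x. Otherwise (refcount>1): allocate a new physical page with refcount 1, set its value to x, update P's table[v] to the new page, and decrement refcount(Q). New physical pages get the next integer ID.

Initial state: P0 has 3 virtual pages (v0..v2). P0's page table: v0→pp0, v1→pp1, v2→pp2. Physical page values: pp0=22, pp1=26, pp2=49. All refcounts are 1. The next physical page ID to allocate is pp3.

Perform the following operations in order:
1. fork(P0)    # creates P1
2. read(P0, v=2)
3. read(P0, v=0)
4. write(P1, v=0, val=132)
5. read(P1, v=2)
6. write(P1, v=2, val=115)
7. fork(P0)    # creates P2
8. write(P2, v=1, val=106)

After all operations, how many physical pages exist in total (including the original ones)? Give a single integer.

Op 1: fork(P0) -> P1. 3 ppages; refcounts: pp0:2 pp1:2 pp2:2
Op 2: read(P0, v2) -> 49. No state change.
Op 3: read(P0, v0) -> 22. No state change.
Op 4: write(P1, v0, 132). refcount(pp0)=2>1 -> COPY to pp3. 4 ppages; refcounts: pp0:1 pp1:2 pp2:2 pp3:1
Op 5: read(P1, v2) -> 49. No state change.
Op 6: write(P1, v2, 115). refcount(pp2)=2>1 -> COPY to pp4. 5 ppages; refcounts: pp0:1 pp1:2 pp2:1 pp3:1 pp4:1
Op 7: fork(P0) -> P2. 5 ppages; refcounts: pp0:2 pp1:3 pp2:2 pp3:1 pp4:1
Op 8: write(P2, v1, 106). refcount(pp1)=3>1 -> COPY to pp5. 6 ppages; refcounts: pp0:2 pp1:2 pp2:2 pp3:1 pp4:1 pp5:1

Answer: 6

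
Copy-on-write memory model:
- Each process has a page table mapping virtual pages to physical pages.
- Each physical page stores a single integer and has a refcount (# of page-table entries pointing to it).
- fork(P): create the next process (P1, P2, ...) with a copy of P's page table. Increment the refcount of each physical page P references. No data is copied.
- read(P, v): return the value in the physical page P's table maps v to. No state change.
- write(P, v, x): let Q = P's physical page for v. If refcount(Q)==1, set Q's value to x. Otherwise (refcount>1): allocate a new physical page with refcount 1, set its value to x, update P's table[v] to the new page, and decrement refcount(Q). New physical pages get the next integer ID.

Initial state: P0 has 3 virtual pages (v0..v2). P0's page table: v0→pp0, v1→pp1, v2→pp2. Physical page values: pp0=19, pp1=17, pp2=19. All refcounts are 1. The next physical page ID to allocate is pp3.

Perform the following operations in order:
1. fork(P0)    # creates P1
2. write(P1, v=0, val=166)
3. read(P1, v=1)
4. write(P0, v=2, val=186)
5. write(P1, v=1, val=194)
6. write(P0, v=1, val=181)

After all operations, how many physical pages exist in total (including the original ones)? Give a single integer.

Answer: 6

Derivation:
Op 1: fork(P0) -> P1. 3 ppages; refcounts: pp0:2 pp1:2 pp2:2
Op 2: write(P1, v0, 166). refcount(pp0)=2>1 -> COPY to pp3. 4 ppages; refcounts: pp0:1 pp1:2 pp2:2 pp3:1
Op 3: read(P1, v1) -> 17. No state change.
Op 4: write(P0, v2, 186). refcount(pp2)=2>1 -> COPY to pp4. 5 ppages; refcounts: pp0:1 pp1:2 pp2:1 pp3:1 pp4:1
Op 5: write(P1, v1, 194). refcount(pp1)=2>1 -> COPY to pp5. 6 ppages; refcounts: pp0:1 pp1:1 pp2:1 pp3:1 pp4:1 pp5:1
Op 6: write(P0, v1, 181). refcount(pp1)=1 -> write in place. 6 ppages; refcounts: pp0:1 pp1:1 pp2:1 pp3:1 pp4:1 pp5:1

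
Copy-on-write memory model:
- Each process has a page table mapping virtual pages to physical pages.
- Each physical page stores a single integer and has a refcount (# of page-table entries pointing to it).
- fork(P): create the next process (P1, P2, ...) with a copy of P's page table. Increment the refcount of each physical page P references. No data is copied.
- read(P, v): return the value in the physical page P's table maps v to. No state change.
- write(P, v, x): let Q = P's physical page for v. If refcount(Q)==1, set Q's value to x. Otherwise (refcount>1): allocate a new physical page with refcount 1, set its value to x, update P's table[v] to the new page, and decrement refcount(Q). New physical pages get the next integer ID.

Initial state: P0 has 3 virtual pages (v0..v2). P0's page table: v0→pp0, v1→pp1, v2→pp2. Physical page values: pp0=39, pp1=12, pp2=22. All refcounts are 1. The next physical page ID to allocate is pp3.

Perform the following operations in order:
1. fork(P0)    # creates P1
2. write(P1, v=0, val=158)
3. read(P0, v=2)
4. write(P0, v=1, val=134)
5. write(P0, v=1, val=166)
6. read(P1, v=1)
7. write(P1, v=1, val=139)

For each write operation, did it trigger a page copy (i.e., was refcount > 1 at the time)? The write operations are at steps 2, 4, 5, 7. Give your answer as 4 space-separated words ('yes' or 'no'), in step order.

Op 1: fork(P0) -> P1. 3 ppages; refcounts: pp0:2 pp1:2 pp2:2
Op 2: write(P1, v0, 158). refcount(pp0)=2>1 -> COPY to pp3. 4 ppages; refcounts: pp0:1 pp1:2 pp2:2 pp3:1
Op 3: read(P0, v2) -> 22. No state change.
Op 4: write(P0, v1, 134). refcount(pp1)=2>1 -> COPY to pp4. 5 ppages; refcounts: pp0:1 pp1:1 pp2:2 pp3:1 pp4:1
Op 5: write(P0, v1, 166). refcount(pp4)=1 -> write in place. 5 ppages; refcounts: pp0:1 pp1:1 pp2:2 pp3:1 pp4:1
Op 6: read(P1, v1) -> 12. No state change.
Op 7: write(P1, v1, 139). refcount(pp1)=1 -> write in place. 5 ppages; refcounts: pp0:1 pp1:1 pp2:2 pp3:1 pp4:1

yes yes no no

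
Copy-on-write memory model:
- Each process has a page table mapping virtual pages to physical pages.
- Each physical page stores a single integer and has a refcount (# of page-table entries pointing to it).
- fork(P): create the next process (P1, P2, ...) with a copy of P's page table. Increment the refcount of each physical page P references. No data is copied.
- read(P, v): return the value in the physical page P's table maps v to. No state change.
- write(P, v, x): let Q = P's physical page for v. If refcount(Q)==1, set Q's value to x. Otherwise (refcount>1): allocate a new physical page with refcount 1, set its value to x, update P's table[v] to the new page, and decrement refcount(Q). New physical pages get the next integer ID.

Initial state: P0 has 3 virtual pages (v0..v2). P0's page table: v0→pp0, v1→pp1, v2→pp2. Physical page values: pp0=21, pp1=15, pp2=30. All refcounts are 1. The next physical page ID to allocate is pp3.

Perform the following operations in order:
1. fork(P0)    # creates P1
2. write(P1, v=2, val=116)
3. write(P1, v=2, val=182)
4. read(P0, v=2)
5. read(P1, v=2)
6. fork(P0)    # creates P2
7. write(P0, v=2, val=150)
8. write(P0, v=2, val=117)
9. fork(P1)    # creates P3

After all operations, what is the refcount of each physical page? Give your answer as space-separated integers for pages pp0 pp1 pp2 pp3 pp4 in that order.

Answer: 4 4 1 2 1

Derivation:
Op 1: fork(P0) -> P1. 3 ppages; refcounts: pp0:2 pp1:2 pp2:2
Op 2: write(P1, v2, 116). refcount(pp2)=2>1 -> COPY to pp3. 4 ppages; refcounts: pp0:2 pp1:2 pp2:1 pp3:1
Op 3: write(P1, v2, 182). refcount(pp3)=1 -> write in place. 4 ppages; refcounts: pp0:2 pp1:2 pp2:1 pp3:1
Op 4: read(P0, v2) -> 30. No state change.
Op 5: read(P1, v2) -> 182. No state change.
Op 6: fork(P0) -> P2. 4 ppages; refcounts: pp0:3 pp1:3 pp2:2 pp3:1
Op 7: write(P0, v2, 150). refcount(pp2)=2>1 -> COPY to pp4. 5 ppages; refcounts: pp0:3 pp1:3 pp2:1 pp3:1 pp4:1
Op 8: write(P0, v2, 117). refcount(pp4)=1 -> write in place. 5 ppages; refcounts: pp0:3 pp1:3 pp2:1 pp3:1 pp4:1
Op 9: fork(P1) -> P3. 5 ppages; refcounts: pp0:4 pp1:4 pp2:1 pp3:2 pp4:1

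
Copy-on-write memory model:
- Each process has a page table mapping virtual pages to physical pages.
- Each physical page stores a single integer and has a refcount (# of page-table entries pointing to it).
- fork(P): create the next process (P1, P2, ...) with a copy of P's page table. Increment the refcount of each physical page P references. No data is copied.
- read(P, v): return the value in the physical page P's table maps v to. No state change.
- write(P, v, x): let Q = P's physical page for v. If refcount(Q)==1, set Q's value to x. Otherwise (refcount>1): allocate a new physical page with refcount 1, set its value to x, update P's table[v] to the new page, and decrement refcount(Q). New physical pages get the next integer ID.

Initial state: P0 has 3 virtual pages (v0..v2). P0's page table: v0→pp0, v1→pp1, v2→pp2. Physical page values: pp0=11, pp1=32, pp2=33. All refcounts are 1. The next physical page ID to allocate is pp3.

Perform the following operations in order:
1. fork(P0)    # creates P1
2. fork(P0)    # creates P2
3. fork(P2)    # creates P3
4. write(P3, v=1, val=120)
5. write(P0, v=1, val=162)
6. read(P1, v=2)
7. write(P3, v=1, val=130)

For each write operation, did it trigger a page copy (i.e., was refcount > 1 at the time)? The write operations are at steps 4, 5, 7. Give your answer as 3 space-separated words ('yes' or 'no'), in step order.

Op 1: fork(P0) -> P1. 3 ppages; refcounts: pp0:2 pp1:2 pp2:2
Op 2: fork(P0) -> P2. 3 ppages; refcounts: pp0:3 pp1:3 pp2:3
Op 3: fork(P2) -> P3. 3 ppages; refcounts: pp0:4 pp1:4 pp2:4
Op 4: write(P3, v1, 120). refcount(pp1)=4>1 -> COPY to pp3. 4 ppages; refcounts: pp0:4 pp1:3 pp2:4 pp3:1
Op 5: write(P0, v1, 162). refcount(pp1)=3>1 -> COPY to pp4. 5 ppages; refcounts: pp0:4 pp1:2 pp2:4 pp3:1 pp4:1
Op 6: read(P1, v2) -> 33. No state change.
Op 7: write(P3, v1, 130). refcount(pp3)=1 -> write in place. 5 ppages; refcounts: pp0:4 pp1:2 pp2:4 pp3:1 pp4:1

yes yes no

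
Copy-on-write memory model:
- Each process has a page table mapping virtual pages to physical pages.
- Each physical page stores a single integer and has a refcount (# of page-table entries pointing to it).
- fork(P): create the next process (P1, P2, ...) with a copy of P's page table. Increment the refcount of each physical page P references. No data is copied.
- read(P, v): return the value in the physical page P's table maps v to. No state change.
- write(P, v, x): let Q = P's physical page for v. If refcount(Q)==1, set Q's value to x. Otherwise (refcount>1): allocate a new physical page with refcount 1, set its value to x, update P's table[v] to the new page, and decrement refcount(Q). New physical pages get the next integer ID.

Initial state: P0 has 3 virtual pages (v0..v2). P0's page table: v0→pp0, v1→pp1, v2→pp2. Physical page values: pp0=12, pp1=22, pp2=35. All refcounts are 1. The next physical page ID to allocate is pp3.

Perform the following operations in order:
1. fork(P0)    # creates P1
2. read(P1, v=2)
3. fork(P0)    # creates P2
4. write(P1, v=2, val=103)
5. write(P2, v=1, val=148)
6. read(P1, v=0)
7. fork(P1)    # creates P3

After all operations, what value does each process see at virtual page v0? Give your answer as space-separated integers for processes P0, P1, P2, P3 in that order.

Op 1: fork(P0) -> P1. 3 ppages; refcounts: pp0:2 pp1:2 pp2:2
Op 2: read(P1, v2) -> 35. No state change.
Op 3: fork(P0) -> P2. 3 ppages; refcounts: pp0:3 pp1:3 pp2:3
Op 4: write(P1, v2, 103). refcount(pp2)=3>1 -> COPY to pp3. 4 ppages; refcounts: pp0:3 pp1:3 pp2:2 pp3:1
Op 5: write(P2, v1, 148). refcount(pp1)=3>1 -> COPY to pp4. 5 ppages; refcounts: pp0:3 pp1:2 pp2:2 pp3:1 pp4:1
Op 6: read(P1, v0) -> 12. No state change.
Op 7: fork(P1) -> P3. 5 ppages; refcounts: pp0:4 pp1:3 pp2:2 pp3:2 pp4:1
P0: v0 -> pp0 = 12
P1: v0 -> pp0 = 12
P2: v0 -> pp0 = 12
P3: v0 -> pp0 = 12

Answer: 12 12 12 12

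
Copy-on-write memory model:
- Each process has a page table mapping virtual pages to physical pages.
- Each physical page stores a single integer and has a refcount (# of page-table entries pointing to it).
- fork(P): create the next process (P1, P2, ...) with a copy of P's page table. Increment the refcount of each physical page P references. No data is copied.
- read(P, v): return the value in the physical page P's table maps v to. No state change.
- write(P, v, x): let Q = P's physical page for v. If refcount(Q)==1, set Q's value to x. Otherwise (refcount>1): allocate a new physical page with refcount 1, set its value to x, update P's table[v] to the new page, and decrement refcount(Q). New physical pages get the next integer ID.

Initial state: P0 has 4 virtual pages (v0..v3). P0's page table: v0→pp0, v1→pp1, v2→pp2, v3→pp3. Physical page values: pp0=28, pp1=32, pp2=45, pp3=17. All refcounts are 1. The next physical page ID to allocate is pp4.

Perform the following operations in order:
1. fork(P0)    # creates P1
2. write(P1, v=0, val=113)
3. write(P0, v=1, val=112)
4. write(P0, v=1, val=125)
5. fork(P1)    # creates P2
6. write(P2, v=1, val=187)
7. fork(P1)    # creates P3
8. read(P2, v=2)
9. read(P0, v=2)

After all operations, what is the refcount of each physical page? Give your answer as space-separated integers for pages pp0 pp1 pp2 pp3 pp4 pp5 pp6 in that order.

Op 1: fork(P0) -> P1. 4 ppages; refcounts: pp0:2 pp1:2 pp2:2 pp3:2
Op 2: write(P1, v0, 113). refcount(pp0)=2>1 -> COPY to pp4. 5 ppages; refcounts: pp0:1 pp1:2 pp2:2 pp3:2 pp4:1
Op 3: write(P0, v1, 112). refcount(pp1)=2>1 -> COPY to pp5. 6 ppages; refcounts: pp0:1 pp1:1 pp2:2 pp3:2 pp4:1 pp5:1
Op 4: write(P0, v1, 125). refcount(pp5)=1 -> write in place. 6 ppages; refcounts: pp0:1 pp1:1 pp2:2 pp3:2 pp4:1 pp5:1
Op 5: fork(P1) -> P2. 6 ppages; refcounts: pp0:1 pp1:2 pp2:3 pp3:3 pp4:2 pp5:1
Op 6: write(P2, v1, 187). refcount(pp1)=2>1 -> COPY to pp6. 7 ppages; refcounts: pp0:1 pp1:1 pp2:3 pp3:3 pp4:2 pp5:1 pp6:1
Op 7: fork(P1) -> P3. 7 ppages; refcounts: pp0:1 pp1:2 pp2:4 pp3:4 pp4:3 pp5:1 pp6:1
Op 8: read(P2, v2) -> 45. No state change.
Op 9: read(P0, v2) -> 45. No state change.

Answer: 1 2 4 4 3 1 1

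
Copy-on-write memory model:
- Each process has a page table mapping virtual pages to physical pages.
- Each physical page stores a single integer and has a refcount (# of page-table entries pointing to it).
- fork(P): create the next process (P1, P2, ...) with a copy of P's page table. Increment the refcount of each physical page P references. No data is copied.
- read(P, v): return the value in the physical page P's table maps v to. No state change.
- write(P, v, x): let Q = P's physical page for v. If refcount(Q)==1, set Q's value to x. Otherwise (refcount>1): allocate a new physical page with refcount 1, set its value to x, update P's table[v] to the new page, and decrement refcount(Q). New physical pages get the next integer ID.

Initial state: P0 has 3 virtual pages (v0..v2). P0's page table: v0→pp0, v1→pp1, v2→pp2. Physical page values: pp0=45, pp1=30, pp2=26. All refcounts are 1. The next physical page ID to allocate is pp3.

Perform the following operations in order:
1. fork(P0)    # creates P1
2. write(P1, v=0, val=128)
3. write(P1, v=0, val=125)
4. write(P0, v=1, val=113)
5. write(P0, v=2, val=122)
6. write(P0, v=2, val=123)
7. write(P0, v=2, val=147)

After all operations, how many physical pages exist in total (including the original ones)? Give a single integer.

Op 1: fork(P0) -> P1. 3 ppages; refcounts: pp0:2 pp1:2 pp2:2
Op 2: write(P1, v0, 128). refcount(pp0)=2>1 -> COPY to pp3. 4 ppages; refcounts: pp0:1 pp1:2 pp2:2 pp3:1
Op 3: write(P1, v0, 125). refcount(pp3)=1 -> write in place. 4 ppages; refcounts: pp0:1 pp1:2 pp2:2 pp3:1
Op 4: write(P0, v1, 113). refcount(pp1)=2>1 -> COPY to pp4. 5 ppages; refcounts: pp0:1 pp1:1 pp2:2 pp3:1 pp4:1
Op 5: write(P0, v2, 122). refcount(pp2)=2>1 -> COPY to pp5. 6 ppages; refcounts: pp0:1 pp1:1 pp2:1 pp3:1 pp4:1 pp5:1
Op 6: write(P0, v2, 123). refcount(pp5)=1 -> write in place. 6 ppages; refcounts: pp0:1 pp1:1 pp2:1 pp3:1 pp4:1 pp5:1
Op 7: write(P0, v2, 147). refcount(pp5)=1 -> write in place. 6 ppages; refcounts: pp0:1 pp1:1 pp2:1 pp3:1 pp4:1 pp5:1

Answer: 6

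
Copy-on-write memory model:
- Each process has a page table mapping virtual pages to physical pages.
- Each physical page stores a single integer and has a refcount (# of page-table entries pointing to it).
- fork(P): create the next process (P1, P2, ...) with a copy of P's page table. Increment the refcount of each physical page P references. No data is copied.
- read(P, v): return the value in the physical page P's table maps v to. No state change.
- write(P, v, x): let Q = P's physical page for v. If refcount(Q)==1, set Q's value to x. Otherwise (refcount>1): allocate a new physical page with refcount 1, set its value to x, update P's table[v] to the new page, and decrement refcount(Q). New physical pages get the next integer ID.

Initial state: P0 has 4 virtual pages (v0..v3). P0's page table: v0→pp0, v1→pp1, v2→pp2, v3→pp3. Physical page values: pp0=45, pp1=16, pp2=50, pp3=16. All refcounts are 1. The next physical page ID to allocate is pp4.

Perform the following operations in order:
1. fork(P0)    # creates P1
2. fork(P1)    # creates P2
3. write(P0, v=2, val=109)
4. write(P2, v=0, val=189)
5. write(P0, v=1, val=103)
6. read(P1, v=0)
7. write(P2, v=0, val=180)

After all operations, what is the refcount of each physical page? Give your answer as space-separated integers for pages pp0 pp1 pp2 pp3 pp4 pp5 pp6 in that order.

Op 1: fork(P0) -> P1. 4 ppages; refcounts: pp0:2 pp1:2 pp2:2 pp3:2
Op 2: fork(P1) -> P2. 4 ppages; refcounts: pp0:3 pp1:3 pp2:3 pp3:3
Op 3: write(P0, v2, 109). refcount(pp2)=3>1 -> COPY to pp4. 5 ppages; refcounts: pp0:3 pp1:3 pp2:2 pp3:3 pp4:1
Op 4: write(P2, v0, 189). refcount(pp0)=3>1 -> COPY to pp5. 6 ppages; refcounts: pp0:2 pp1:3 pp2:2 pp3:3 pp4:1 pp5:1
Op 5: write(P0, v1, 103). refcount(pp1)=3>1 -> COPY to pp6. 7 ppages; refcounts: pp0:2 pp1:2 pp2:2 pp3:3 pp4:1 pp5:1 pp6:1
Op 6: read(P1, v0) -> 45. No state change.
Op 7: write(P2, v0, 180). refcount(pp5)=1 -> write in place. 7 ppages; refcounts: pp0:2 pp1:2 pp2:2 pp3:3 pp4:1 pp5:1 pp6:1

Answer: 2 2 2 3 1 1 1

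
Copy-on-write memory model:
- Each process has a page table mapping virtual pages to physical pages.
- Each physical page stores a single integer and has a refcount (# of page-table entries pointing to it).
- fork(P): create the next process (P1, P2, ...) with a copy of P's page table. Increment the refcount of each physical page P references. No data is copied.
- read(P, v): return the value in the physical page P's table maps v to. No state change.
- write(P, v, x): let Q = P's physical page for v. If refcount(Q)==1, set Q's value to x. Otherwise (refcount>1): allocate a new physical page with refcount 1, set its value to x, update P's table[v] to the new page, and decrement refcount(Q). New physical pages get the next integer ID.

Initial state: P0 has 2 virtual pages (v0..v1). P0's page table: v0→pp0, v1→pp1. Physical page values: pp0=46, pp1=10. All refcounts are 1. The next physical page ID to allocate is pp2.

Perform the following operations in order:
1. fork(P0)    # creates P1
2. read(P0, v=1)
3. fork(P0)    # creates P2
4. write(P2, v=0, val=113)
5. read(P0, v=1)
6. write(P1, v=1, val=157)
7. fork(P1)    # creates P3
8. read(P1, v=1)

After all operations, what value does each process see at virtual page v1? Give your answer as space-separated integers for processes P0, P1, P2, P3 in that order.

Op 1: fork(P0) -> P1. 2 ppages; refcounts: pp0:2 pp1:2
Op 2: read(P0, v1) -> 10. No state change.
Op 3: fork(P0) -> P2. 2 ppages; refcounts: pp0:3 pp1:3
Op 4: write(P2, v0, 113). refcount(pp0)=3>1 -> COPY to pp2. 3 ppages; refcounts: pp0:2 pp1:3 pp2:1
Op 5: read(P0, v1) -> 10. No state change.
Op 6: write(P1, v1, 157). refcount(pp1)=3>1 -> COPY to pp3. 4 ppages; refcounts: pp0:2 pp1:2 pp2:1 pp3:1
Op 7: fork(P1) -> P3. 4 ppages; refcounts: pp0:3 pp1:2 pp2:1 pp3:2
Op 8: read(P1, v1) -> 157. No state change.
P0: v1 -> pp1 = 10
P1: v1 -> pp3 = 157
P2: v1 -> pp1 = 10
P3: v1 -> pp3 = 157

Answer: 10 157 10 157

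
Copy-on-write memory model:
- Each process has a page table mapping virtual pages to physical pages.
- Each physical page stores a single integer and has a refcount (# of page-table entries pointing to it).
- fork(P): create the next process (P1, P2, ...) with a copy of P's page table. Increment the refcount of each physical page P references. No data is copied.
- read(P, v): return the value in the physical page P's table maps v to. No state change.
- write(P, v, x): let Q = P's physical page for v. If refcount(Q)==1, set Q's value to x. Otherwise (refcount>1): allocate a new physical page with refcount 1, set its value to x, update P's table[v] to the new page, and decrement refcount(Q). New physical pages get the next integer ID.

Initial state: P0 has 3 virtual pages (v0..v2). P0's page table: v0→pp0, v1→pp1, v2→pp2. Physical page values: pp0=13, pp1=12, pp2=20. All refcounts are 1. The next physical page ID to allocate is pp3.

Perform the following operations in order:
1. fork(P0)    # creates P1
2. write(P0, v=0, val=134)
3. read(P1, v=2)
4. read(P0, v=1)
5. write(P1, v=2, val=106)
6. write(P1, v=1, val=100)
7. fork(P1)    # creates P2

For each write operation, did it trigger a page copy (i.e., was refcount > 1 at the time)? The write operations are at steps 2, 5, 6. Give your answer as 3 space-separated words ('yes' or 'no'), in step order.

Op 1: fork(P0) -> P1. 3 ppages; refcounts: pp0:2 pp1:2 pp2:2
Op 2: write(P0, v0, 134). refcount(pp0)=2>1 -> COPY to pp3. 4 ppages; refcounts: pp0:1 pp1:2 pp2:2 pp3:1
Op 3: read(P1, v2) -> 20. No state change.
Op 4: read(P0, v1) -> 12. No state change.
Op 5: write(P1, v2, 106). refcount(pp2)=2>1 -> COPY to pp4. 5 ppages; refcounts: pp0:1 pp1:2 pp2:1 pp3:1 pp4:1
Op 6: write(P1, v1, 100). refcount(pp1)=2>1 -> COPY to pp5. 6 ppages; refcounts: pp0:1 pp1:1 pp2:1 pp3:1 pp4:1 pp5:1
Op 7: fork(P1) -> P2. 6 ppages; refcounts: pp0:2 pp1:1 pp2:1 pp3:1 pp4:2 pp5:2

yes yes yes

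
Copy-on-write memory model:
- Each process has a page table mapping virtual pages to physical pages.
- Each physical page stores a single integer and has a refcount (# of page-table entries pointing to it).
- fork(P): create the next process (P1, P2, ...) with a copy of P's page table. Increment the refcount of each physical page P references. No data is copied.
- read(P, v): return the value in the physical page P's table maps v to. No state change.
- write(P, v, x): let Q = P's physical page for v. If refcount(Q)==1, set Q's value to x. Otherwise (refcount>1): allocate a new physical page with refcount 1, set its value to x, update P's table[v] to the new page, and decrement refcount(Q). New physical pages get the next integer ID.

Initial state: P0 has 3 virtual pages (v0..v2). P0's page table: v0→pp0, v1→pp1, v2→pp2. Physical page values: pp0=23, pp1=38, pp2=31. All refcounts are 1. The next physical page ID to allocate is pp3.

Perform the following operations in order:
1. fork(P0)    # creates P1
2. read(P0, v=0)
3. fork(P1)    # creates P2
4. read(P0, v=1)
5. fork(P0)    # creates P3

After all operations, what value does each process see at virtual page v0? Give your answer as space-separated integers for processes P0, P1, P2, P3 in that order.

Op 1: fork(P0) -> P1. 3 ppages; refcounts: pp0:2 pp1:2 pp2:2
Op 2: read(P0, v0) -> 23. No state change.
Op 3: fork(P1) -> P2. 3 ppages; refcounts: pp0:3 pp1:3 pp2:3
Op 4: read(P0, v1) -> 38. No state change.
Op 5: fork(P0) -> P3. 3 ppages; refcounts: pp0:4 pp1:4 pp2:4
P0: v0 -> pp0 = 23
P1: v0 -> pp0 = 23
P2: v0 -> pp0 = 23
P3: v0 -> pp0 = 23

Answer: 23 23 23 23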